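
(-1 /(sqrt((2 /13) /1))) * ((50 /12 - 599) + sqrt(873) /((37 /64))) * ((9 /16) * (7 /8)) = -189 * sqrt(2522) /148 + 74949 * sqrt(26) /512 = 682.29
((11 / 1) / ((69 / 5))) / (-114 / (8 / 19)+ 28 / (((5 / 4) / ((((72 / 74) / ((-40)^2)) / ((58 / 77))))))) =-29507500 / 10022089437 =-0.00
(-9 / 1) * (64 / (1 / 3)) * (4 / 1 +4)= -13824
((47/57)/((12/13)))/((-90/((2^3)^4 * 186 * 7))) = -135769088/2565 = -52931.42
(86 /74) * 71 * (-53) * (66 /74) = -5339697 /1369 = -3900.44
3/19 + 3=60/19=3.16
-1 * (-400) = 400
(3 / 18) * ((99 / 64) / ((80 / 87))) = 2871 / 10240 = 0.28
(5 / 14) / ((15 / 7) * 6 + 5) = 1 / 50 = 0.02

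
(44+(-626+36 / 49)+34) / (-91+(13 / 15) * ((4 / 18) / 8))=14480640 / 2407223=6.02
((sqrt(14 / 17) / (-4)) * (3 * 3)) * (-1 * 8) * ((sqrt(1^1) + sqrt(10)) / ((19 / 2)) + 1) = 72 * sqrt(595) / 323 + 378 * sqrt(238) / 323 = 23.49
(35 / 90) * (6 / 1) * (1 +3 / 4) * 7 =343 / 12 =28.58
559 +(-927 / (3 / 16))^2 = 24443695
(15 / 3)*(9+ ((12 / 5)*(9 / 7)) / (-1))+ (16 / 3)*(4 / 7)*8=1133 / 21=53.95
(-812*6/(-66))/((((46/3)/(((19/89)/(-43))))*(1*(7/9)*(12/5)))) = -0.01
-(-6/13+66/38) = -1.28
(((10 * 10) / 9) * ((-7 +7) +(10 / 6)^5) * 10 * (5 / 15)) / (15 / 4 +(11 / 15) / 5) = 312500000 / 2556603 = 122.23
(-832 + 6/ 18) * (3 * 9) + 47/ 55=-1234978/ 55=-22454.15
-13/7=-1.86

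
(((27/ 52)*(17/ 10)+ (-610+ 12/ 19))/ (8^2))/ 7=-6011839/ 4426240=-1.36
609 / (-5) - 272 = -1969 / 5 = -393.80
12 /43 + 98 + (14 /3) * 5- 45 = 9883 /129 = 76.61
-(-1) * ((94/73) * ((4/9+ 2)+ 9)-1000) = -647318/657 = -985.26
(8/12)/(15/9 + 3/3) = 0.25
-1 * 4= -4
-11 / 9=-1.22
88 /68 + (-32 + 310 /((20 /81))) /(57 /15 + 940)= 415631 /160446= 2.59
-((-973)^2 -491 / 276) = -261296713 / 276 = -946727.22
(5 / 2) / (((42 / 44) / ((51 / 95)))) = 187 / 133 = 1.41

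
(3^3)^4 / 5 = 531441 / 5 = 106288.20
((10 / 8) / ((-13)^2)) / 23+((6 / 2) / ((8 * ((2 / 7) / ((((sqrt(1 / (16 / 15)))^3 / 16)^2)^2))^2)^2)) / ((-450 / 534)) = 1870722095783555175998016413522511765987382961649905 / 5817197429048544914491108295442628707740272429616857088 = 0.00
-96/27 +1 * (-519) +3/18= -9403/18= -522.39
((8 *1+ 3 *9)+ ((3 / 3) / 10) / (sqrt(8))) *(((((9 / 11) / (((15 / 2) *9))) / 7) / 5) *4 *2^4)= 16 *sqrt(2) / 28875+ 128 / 165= 0.78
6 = 6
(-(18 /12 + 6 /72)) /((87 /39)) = -247 /348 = -0.71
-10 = -10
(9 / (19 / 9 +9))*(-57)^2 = 263169 / 100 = 2631.69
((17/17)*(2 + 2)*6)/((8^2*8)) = 3/64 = 0.05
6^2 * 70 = 2520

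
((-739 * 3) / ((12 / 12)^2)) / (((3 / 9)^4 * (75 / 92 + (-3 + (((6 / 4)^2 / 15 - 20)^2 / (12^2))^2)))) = -13703247912960000 / 404616288263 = -33867.27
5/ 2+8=21/ 2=10.50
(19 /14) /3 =19 /42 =0.45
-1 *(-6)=6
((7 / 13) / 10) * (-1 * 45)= -63 / 26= -2.42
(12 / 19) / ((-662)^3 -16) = -1 / 459352778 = -0.00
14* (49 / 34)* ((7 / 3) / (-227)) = -2401 / 11577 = -0.21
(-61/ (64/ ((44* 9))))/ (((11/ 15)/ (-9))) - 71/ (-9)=668171/ 144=4640.08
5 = 5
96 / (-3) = -32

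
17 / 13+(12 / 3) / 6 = 77 / 39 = 1.97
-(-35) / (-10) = -7 / 2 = -3.50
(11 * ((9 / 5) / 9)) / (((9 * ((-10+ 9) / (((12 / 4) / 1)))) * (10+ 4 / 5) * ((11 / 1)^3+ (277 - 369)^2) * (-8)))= 11 / 12694320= 0.00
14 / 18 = 7 / 9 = 0.78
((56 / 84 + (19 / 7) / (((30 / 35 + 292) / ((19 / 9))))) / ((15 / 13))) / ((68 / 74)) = 6089941 / 9409500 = 0.65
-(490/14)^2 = -1225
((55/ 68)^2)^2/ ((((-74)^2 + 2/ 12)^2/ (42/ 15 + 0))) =952875/ 23846031265568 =0.00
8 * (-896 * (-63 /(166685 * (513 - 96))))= 0.01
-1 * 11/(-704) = 1/64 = 0.02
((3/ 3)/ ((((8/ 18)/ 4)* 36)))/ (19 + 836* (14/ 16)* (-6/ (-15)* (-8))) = -5/ 46436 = -0.00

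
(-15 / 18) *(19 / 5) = -19 / 6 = -3.17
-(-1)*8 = 8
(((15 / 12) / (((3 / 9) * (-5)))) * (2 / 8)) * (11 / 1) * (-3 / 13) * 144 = 891 / 13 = 68.54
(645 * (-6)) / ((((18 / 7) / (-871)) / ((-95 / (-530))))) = 24906245 / 106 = 234964.58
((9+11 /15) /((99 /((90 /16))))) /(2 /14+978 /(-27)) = -1533 /100012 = -0.02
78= 78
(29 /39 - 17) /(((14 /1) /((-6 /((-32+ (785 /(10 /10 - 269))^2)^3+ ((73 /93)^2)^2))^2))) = -2922278649299875035000058374968657746269101359104 /11536040930399625378842776981794206889623744446219983739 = -0.00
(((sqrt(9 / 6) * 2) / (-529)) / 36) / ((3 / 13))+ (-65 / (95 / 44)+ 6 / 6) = -553 / 19 - 13 * sqrt(6) / 57132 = -29.11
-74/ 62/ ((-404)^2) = -37/ 5059696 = -0.00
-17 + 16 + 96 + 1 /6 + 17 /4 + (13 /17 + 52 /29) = 603281 /5916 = 101.97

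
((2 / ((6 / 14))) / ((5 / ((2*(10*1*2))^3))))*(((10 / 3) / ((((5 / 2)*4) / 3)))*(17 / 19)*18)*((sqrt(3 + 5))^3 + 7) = 127948800 / 19 + 292454400*sqrt(2) / 19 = 28502198.89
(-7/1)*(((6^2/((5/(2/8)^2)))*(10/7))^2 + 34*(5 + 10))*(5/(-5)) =100041/28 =3572.89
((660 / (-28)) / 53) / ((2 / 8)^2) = -2640 / 371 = -7.12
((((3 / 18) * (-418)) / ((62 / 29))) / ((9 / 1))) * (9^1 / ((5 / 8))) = -24244 / 465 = -52.14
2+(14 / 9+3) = 59 / 9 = 6.56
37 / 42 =0.88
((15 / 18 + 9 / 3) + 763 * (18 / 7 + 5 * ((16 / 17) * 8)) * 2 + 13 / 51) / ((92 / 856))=13134785 / 23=571077.61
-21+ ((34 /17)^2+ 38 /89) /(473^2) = -418149107 /19911881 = -21.00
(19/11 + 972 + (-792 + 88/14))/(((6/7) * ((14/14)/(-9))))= -43431/22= -1974.14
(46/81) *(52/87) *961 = 2298712/7047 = 326.20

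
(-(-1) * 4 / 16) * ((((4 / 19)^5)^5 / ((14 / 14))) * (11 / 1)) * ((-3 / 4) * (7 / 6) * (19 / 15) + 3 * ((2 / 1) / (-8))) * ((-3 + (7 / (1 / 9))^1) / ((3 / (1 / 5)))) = -345229058935619584 / 1396147435323841343049144154207485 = -0.00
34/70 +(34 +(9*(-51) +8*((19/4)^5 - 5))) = 84582441/4480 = 18880.01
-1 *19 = -19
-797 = -797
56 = 56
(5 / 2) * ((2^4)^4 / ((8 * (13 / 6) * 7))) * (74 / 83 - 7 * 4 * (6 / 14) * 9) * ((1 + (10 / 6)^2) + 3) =-3173171200 / 3237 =-980281.50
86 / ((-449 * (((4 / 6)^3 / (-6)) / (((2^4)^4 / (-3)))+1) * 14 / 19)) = -0.26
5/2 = 2.50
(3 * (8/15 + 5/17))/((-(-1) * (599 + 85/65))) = 2743/663340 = 0.00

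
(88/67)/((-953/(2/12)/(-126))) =1848/63851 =0.03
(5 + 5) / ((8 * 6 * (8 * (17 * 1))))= 5 / 3264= 0.00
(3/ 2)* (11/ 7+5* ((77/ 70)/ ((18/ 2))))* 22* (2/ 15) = 605/ 63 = 9.60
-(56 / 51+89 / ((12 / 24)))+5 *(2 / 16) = -72817 / 408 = -178.47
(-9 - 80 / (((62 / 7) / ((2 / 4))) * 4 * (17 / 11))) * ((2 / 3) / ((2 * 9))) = -5128 / 14229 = -0.36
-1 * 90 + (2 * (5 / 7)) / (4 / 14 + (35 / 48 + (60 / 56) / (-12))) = -27510 / 311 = -88.46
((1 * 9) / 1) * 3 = 27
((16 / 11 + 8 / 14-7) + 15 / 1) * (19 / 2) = 7334 / 77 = 95.25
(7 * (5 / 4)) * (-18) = -315 / 2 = -157.50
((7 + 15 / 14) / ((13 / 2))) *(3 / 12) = 113 / 364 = 0.31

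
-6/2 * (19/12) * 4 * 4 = -76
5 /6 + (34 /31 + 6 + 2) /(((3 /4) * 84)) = 1273 /1302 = 0.98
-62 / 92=-31 / 46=-0.67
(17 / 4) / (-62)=-17 / 248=-0.07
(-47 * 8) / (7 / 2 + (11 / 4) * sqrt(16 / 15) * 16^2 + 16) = 439920 / 31696609 - 4235264 * sqrt(15) / 31696609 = -0.50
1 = 1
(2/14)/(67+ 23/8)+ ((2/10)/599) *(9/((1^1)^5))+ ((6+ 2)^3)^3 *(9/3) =4718867817490217/11719435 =402653184.01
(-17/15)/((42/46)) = -391/315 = -1.24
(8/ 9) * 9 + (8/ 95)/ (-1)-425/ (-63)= 87751/ 5985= 14.66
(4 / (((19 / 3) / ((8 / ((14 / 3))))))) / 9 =16 / 133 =0.12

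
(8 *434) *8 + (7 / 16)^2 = 7110705 / 256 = 27776.19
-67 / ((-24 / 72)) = 201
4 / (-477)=-4 / 477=-0.01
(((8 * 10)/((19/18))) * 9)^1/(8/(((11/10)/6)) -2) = 71280/4351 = 16.38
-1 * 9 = -9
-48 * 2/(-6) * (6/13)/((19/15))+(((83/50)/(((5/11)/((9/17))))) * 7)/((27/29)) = 64138733/3149250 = 20.37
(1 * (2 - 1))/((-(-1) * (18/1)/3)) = 1/6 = 0.17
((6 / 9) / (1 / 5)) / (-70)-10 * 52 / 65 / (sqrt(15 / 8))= -16 * sqrt(30) / 15-1 / 21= -5.89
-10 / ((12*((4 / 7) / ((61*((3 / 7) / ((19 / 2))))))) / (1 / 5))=-61 / 76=-0.80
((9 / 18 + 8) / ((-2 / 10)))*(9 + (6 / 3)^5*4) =-5822.50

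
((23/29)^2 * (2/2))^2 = 279841/707281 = 0.40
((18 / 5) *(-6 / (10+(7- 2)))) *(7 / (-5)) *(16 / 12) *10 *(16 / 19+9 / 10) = 111216 / 2375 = 46.83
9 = 9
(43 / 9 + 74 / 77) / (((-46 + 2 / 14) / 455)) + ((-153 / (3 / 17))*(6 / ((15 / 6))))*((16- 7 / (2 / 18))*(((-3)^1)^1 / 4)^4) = 314096829253 / 10169280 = 30886.83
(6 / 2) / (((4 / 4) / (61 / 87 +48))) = 4237 / 29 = 146.10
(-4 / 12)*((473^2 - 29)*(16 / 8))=-447400 / 3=-149133.33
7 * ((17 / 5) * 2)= 238 / 5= 47.60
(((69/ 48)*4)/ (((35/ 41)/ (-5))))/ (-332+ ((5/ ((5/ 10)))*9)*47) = -943/ 109144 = -0.01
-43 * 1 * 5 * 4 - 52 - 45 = -957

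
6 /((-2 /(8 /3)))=-8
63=63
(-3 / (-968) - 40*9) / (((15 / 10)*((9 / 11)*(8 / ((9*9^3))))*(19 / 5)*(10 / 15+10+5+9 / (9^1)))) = -254039733 / 66880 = -3798.44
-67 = -67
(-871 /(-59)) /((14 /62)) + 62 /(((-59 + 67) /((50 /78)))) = 4532231 /64428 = 70.35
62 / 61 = 1.02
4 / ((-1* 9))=-4 / 9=-0.44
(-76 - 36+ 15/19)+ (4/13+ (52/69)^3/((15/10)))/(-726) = -9827005322371/88363336347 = -111.21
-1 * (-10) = 10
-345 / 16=-21.56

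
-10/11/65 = -2/143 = -0.01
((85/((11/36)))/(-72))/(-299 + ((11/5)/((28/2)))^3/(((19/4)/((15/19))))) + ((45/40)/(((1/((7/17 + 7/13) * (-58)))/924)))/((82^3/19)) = -2433199322082387215/1240618057537744028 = -1.96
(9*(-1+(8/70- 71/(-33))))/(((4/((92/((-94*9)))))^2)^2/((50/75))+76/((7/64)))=613691313/147949443661580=0.00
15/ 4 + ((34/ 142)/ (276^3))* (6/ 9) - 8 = -9516248695/ 2239117344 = -4.25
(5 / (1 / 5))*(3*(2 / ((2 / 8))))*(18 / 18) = 600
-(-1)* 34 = 34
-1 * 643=-643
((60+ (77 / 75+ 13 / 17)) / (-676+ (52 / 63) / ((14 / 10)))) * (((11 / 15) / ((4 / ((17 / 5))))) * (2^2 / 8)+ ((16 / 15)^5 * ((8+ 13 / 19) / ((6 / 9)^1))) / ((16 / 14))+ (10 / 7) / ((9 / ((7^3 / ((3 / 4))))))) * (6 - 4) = -1523856329191 / 93952625000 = -16.22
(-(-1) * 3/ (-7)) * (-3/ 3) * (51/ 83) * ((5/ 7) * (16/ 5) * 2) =4896/ 4067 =1.20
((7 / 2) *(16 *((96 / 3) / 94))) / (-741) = -896 / 34827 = -0.03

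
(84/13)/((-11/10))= -840/143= -5.87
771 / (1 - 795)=-771 / 794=-0.97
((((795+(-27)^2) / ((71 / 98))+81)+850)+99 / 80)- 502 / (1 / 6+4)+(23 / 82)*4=3395889633 / 1164400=2916.43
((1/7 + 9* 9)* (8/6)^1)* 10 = 1081.90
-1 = -1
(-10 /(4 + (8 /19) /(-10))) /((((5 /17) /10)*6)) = -8075 /564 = -14.32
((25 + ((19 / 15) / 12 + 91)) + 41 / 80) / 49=2399 / 1008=2.38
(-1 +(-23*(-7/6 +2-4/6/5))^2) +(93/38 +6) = 506649/1900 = 266.66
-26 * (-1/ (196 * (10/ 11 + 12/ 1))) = 143/ 13916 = 0.01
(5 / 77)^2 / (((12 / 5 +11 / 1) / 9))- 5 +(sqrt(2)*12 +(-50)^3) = -49657360090 / 397243 +12*sqrt(2) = -124988.03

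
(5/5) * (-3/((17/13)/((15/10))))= -117/34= -3.44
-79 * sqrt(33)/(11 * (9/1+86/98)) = -3871 * sqrt(33)/5324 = -4.18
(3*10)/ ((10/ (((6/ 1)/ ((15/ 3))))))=18/ 5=3.60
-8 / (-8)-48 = -47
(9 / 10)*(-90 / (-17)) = 81 / 17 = 4.76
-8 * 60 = -480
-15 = -15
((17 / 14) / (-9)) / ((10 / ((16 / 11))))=-68 / 3465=-0.02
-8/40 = -1/5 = -0.20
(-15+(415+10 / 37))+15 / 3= 14995 / 37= 405.27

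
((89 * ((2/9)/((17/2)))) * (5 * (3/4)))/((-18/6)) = -445/153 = -2.91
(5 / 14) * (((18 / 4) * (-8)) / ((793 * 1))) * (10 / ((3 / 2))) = -600 / 5551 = -0.11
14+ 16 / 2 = 22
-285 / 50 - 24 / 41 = -2577 / 410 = -6.29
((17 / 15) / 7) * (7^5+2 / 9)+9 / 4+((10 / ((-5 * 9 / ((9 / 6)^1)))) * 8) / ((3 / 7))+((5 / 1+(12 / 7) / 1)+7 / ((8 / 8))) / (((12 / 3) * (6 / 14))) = 2060249 / 756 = 2725.20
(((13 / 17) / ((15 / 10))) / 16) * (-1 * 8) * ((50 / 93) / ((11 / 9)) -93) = 136773 / 5797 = 23.59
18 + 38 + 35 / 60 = 56.58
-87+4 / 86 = -3739 / 43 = -86.95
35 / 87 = 0.40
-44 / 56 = -11 / 14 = -0.79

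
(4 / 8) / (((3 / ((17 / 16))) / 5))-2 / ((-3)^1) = 149 / 96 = 1.55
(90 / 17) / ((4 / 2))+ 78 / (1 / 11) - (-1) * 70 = 15821 / 17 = 930.65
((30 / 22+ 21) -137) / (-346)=1261 / 3806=0.33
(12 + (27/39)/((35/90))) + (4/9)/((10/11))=58432/4095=14.27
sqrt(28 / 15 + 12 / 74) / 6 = sqrt(624930) / 3330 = 0.24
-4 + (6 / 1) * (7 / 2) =17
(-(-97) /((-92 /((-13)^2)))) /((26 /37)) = -46657 /184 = -253.57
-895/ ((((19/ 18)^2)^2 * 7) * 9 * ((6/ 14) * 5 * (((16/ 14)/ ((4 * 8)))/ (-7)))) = 136406592/ 130321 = 1046.70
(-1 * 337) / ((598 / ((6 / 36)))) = -337 / 3588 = -0.09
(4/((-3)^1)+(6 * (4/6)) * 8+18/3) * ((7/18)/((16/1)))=385/432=0.89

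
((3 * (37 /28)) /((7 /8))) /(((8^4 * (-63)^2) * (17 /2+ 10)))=1 /66382848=0.00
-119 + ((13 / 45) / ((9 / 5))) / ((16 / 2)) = -118.98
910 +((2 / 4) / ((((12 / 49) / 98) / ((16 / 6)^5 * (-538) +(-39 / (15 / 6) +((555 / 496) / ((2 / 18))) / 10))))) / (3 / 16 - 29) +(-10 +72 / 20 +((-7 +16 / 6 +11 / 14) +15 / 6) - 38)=1472434308460673 / 2917078920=504763.27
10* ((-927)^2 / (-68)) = -4296645 / 34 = -126371.91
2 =2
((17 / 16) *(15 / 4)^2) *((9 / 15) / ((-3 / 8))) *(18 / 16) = -6885 / 256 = -26.89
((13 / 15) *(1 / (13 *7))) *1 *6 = 2 / 35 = 0.06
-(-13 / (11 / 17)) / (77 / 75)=16575 / 847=19.57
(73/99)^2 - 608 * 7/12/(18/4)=-767135/9801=-78.27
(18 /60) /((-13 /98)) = -147 /65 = -2.26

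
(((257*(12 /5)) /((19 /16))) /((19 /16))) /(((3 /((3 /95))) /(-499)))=-393962496 /171475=-2297.49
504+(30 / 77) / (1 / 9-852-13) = 151040601 / 299684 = 504.00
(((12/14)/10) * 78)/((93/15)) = 1.08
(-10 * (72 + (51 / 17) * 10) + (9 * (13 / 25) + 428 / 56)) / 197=-352687 / 68950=-5.12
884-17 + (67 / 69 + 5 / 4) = 239905 / 276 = 869.22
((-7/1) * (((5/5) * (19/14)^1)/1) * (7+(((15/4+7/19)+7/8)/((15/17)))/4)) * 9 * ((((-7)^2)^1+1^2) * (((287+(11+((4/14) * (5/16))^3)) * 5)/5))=-60243669028485/5619712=-10720063.42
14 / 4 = 7 / 2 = 3.50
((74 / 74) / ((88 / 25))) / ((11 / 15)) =375 / 968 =0.39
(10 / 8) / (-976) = -5 / 3904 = -0.00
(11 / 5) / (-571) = -11 / 2855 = -0.00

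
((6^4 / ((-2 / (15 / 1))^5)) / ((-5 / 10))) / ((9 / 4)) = 27337500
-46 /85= -0.54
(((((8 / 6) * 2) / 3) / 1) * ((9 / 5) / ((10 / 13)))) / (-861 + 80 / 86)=-0.00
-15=-15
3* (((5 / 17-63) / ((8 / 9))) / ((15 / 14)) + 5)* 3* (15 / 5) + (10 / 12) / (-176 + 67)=-45659386 / 27795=-1642.72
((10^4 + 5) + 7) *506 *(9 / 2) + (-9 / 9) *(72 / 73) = 1664204580 / 73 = 22797323.01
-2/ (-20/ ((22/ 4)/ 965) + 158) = 11/ 18431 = 0.00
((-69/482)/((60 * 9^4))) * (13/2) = -0.00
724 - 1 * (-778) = 1502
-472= -472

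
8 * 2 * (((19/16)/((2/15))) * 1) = 285/2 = 142.50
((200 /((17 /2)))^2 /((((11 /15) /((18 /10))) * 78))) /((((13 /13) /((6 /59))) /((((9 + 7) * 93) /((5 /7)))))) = 8999424000 /2438293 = 3690.87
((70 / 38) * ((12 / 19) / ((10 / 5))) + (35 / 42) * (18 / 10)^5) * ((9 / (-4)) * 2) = -66312567 / 902500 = -73.48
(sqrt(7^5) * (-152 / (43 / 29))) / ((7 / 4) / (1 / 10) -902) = 14896 * sqrt(7) / 2623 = 15.03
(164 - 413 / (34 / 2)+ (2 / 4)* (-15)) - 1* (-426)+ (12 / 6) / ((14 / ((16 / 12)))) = 398695 / 714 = 558.40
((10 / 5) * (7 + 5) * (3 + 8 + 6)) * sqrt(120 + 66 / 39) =408 * sqrt(20566) / 13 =4500.82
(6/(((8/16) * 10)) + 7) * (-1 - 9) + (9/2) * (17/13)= -1979/26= -76.12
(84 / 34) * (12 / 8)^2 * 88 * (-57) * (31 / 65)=-14694372 / 1105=-13298.07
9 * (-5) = -45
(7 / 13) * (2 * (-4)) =-56 / 13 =-4.31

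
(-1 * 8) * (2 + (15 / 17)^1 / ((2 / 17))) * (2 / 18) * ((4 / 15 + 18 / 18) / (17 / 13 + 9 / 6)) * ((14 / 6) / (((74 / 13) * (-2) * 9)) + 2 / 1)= -74158786 / 9845145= -7.53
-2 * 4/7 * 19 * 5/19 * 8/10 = -32/7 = -4.57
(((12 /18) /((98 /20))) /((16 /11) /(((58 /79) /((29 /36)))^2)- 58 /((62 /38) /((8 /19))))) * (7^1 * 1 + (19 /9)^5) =-15764795552 /31296418335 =-0.50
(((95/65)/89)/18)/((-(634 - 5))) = -19/13099554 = -0.00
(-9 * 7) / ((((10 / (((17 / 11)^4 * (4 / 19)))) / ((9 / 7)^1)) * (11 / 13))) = -11.50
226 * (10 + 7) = 3842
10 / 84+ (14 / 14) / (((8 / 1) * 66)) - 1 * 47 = -57755 / 1232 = -46.88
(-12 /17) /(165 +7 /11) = -0.00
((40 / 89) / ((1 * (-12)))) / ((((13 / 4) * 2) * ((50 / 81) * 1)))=-54 / 5785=-0.01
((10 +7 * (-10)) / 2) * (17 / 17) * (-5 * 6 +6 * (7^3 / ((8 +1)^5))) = 5898040 / 6561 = 898.95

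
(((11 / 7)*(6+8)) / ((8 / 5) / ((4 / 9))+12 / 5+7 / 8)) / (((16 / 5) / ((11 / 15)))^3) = 1331 / 34560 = 0.04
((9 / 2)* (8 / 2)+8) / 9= 26 / 9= 2.89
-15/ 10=-1.50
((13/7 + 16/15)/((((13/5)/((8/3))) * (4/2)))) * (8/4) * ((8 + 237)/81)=85960/9477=9.07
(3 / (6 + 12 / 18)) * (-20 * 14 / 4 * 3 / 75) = -1.26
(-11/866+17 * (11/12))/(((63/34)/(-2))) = -1375385/81837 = -16.81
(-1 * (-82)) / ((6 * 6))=41 / 18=2.28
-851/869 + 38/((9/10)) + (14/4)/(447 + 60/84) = 2022195577/49022028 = 41.25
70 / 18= 35 / 9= 3.89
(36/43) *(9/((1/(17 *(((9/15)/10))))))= 7.69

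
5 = 5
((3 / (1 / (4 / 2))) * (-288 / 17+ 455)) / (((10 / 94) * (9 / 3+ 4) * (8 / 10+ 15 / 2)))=4200108 / 9877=425.24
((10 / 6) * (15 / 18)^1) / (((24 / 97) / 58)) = 70325 / 216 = 325.58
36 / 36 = 1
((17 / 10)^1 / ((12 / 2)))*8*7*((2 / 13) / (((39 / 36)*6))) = 952 / 2535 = 0.38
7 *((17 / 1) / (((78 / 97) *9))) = 11543 / 702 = 16.44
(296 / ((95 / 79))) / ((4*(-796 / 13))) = -37999 / 37810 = -1.00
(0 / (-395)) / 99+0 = 0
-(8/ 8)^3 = -1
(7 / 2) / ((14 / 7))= 1.75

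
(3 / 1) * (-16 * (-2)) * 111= 10656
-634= -634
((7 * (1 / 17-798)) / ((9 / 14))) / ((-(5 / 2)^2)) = 1063496 / 765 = 1390.19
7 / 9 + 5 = 52 / 9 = 5.78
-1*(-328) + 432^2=186952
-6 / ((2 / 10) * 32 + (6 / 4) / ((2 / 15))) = -120 / 353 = -0.34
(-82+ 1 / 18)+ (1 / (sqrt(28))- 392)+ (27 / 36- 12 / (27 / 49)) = -17819 / 36+ sqrt(7) / 14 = -494.78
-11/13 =-0.85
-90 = -90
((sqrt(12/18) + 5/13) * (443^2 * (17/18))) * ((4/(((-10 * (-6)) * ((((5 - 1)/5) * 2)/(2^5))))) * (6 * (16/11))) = 1067594560/1287 + 213518912 * sqrt(6)/297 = 2590506.26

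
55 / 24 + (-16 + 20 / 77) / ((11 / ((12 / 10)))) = 0.57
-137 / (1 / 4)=-548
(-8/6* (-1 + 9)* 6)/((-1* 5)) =64/5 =12.80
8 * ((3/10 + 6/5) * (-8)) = -96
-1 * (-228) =228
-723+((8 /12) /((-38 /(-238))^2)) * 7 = -584755 /1083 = -539.94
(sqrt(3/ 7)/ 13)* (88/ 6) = 44* sqrt(21)/ 273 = 0.74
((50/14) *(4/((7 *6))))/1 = 50/147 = 0.34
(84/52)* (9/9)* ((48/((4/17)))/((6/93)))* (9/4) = 298809/26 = 11492.65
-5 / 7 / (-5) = 1 / 7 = 0.14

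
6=6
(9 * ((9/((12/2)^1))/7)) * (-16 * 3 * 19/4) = -3078/7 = -439.71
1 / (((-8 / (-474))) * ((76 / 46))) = 5451 / 152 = 35.86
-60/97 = -0.62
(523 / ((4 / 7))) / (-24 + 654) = 523 / 360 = 1.45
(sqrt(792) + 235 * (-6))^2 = 1988892 -16920 * sqrt(22) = 1909530.17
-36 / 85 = -0.42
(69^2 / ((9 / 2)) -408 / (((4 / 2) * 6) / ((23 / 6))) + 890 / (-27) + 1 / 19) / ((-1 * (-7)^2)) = -459010 / 25137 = -18.26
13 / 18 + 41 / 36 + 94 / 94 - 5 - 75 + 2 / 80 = -27761 / 360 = -77.11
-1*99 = -99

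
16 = 16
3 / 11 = 0.27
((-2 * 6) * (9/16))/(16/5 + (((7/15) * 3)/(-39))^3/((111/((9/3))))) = -7407460125/3511683428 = -2.11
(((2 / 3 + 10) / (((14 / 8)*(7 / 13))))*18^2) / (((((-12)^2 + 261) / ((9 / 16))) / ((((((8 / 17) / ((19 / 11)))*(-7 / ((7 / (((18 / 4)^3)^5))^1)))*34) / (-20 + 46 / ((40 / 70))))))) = -8029754151691311 / 1638560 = -4900494429.07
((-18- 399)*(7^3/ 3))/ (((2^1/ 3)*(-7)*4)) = 20433/ 8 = 2554.12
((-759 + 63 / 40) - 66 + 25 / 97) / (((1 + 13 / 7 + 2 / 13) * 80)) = -290643899 / 85049600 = -3.42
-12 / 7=-1.71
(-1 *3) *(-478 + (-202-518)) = 3594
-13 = -13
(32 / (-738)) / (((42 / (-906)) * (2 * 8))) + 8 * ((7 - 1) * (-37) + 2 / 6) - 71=-4763762 / 2583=-1844.27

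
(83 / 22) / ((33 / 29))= 2407 / 726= 3.32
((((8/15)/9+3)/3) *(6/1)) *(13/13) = 826/135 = 6.12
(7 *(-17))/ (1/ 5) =-595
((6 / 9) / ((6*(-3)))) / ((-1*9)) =1 / 243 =0.00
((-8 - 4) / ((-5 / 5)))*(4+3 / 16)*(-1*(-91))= 18291 / 4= 4572.75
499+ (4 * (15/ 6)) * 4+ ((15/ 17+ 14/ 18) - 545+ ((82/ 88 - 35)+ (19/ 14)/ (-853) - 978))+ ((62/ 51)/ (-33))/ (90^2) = -82734183322277/ 81398463300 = -1016.41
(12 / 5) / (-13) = -12 / 65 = -0.18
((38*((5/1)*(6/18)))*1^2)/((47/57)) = 3610/47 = 76.81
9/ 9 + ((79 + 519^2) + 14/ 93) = 25058027/ 93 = 269441.15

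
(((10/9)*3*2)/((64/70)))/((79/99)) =5775/632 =9.14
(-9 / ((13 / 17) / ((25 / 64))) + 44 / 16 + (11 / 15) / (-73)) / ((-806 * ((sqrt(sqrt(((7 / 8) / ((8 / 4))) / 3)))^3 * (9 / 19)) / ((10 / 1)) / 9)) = 32151173 * 3^(3 / 4) * 7^(1 / 4) / 64251096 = 1.86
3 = 3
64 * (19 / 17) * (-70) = -85120 / 17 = -5007.06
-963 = -963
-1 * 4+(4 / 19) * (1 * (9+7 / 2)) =-26 / 19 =-1.37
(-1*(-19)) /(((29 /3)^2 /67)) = 11457 /841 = 13.62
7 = 7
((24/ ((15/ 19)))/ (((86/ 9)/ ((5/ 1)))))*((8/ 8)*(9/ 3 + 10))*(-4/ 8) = -4446/ 43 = -103.40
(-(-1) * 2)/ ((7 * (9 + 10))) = 2/ 133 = 0.02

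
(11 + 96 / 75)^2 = 94249 / 625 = 150.80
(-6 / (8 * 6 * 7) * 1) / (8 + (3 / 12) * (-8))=-1 / 336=-0.00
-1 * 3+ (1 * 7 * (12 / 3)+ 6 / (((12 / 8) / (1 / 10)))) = 127 / 5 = 25.40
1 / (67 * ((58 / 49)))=49 / 3886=0.01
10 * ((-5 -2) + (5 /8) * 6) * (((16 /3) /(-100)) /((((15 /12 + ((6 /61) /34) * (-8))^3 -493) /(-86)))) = 159583520774912 /525804896212305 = 0.30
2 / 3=0.67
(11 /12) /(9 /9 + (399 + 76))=0.00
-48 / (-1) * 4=192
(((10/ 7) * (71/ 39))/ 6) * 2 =710/ 819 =0.87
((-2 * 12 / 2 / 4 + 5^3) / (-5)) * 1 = -122 / 5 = -24.40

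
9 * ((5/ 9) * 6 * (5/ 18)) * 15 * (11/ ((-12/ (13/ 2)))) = -17875/ 24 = -744.79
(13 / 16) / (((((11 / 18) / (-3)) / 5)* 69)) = -585 / 2024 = -0.29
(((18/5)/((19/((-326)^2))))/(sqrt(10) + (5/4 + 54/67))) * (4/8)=-825977072/230355 + 7633167424 * sqrt(10)/4376745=1929.43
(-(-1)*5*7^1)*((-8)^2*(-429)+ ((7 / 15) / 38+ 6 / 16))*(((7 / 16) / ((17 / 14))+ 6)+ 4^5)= -61403347773691 / 62016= -990121061.88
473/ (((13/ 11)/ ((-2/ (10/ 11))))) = -880.51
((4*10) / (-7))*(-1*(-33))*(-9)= 11880 / 7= 1697.14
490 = 490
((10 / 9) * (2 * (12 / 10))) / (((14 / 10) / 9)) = 120 / 7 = 17.14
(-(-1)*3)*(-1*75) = -225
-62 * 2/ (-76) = 1.63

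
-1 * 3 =-3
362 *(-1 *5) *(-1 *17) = 30770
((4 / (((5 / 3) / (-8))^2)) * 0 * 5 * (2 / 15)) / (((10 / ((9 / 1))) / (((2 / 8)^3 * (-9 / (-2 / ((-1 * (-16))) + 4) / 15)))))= 0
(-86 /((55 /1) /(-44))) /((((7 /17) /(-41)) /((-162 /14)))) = 19421208 /245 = 79270.24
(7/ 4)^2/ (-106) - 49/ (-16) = 5145/ 1696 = 3.03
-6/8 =-3/4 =-0.75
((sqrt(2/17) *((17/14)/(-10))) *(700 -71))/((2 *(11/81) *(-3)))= 16983 *sqrt(34)/3080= 32.15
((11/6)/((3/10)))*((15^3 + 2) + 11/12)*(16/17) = 8917700/459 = 19428.54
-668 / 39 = -17.13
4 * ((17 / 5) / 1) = 68 / 5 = 13.60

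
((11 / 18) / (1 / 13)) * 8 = 572 / 9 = 63.56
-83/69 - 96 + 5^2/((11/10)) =-74.48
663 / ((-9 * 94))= -221 / 282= -0.78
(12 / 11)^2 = 144 / 121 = 1.19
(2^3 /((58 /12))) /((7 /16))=768 /203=3.78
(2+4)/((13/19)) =114/13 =8.77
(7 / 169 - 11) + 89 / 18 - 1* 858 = -2628331 / 3042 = -864.01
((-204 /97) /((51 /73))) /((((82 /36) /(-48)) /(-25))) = -6307200 /3977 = -1585.92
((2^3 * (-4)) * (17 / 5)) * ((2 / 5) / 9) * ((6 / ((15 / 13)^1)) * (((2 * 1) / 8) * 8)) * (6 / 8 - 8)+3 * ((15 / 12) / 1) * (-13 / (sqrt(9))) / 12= 6538441 / 18000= 363.25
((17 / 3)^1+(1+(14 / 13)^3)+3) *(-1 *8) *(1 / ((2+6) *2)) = -71945 / 13182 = -5.46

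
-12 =-12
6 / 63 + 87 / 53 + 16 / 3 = 2623 / 371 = 7.07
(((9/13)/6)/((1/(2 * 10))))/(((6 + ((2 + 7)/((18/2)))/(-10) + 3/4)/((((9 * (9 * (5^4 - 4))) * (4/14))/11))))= 60361200/133133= 453.39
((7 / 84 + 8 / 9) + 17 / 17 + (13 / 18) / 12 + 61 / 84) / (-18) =-0.15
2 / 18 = 1 / 9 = 0.11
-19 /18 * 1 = -1.06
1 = 1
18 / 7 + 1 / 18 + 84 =10915 / 126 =86.63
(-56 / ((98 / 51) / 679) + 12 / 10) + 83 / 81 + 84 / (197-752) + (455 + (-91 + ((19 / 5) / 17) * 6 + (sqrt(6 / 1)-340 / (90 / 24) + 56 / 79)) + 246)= -387696140341 / 20124855 + sqrt(6)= -19262.09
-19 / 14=-1.36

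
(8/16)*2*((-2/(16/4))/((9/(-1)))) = 0.06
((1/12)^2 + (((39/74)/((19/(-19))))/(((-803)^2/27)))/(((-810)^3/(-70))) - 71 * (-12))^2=2845849680000278227957476375014449/3920357635324440306971040000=725915.83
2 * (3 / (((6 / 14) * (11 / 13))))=16.55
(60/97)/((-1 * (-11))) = 0.06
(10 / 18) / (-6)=-5 / 54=-0.09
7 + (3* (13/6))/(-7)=6.07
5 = 5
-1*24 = -24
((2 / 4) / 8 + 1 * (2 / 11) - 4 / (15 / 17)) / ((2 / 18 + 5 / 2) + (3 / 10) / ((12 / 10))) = -33969 / 22660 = -1.50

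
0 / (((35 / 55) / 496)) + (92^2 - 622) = 7842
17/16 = 1.06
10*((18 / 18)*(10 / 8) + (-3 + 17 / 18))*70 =-5075 / 9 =-563.89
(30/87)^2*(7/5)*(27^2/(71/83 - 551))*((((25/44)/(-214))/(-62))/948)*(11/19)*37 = -652971375/3059123934387424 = -0.00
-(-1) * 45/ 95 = 9/ 19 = 0.47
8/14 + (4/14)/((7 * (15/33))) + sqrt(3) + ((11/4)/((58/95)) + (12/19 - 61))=-59616909/1079960 + sqrt(3)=-53.47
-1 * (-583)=583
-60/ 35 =-12/ 7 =-1.71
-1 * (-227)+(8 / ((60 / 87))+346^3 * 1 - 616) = 207106793 / 5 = 41421358.60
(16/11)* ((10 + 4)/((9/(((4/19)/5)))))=896/9405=0.10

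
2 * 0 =0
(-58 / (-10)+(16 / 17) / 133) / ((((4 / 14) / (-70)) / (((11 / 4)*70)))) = -176924055 / 646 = -273876.25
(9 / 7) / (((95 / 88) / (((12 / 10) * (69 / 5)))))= 327888 / 16625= 19.72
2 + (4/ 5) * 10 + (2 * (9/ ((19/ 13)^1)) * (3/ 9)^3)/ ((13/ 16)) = 602/ 57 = 10.56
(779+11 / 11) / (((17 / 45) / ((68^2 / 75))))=127296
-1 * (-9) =9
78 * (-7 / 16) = -273 / 8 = -34.12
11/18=0.61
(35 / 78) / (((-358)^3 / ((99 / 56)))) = -165 / 9543604096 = -0.00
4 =4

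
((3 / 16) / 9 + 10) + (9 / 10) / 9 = 2429 / 240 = 10.12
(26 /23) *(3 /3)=26 /23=1.13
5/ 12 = 0.42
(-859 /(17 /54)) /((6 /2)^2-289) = 23193 /2380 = 9.74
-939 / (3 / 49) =-15337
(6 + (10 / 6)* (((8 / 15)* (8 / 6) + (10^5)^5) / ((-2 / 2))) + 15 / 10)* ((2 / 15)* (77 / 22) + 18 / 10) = -15299999999999999999999994203 / 405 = -37777777777777777777777760.00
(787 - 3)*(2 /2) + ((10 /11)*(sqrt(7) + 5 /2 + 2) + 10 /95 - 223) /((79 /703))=-1010714 /869 + 7030*sqrt(7) /869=-1141.67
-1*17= -17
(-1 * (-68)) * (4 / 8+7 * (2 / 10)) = 129.20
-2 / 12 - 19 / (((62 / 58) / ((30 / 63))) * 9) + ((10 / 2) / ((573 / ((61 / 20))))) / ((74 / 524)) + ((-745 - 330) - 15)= -1090.92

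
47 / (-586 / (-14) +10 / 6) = 987 / 914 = 1.08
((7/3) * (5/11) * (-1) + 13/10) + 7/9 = 1007/990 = 1.02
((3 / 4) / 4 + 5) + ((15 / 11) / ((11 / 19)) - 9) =-2821 / 1936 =-1.46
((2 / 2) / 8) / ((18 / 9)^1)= 1 / 16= 0.06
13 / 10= 1.30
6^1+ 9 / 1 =15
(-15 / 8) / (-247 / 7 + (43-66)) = 35 / 1088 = 0.03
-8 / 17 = -0.47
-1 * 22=-22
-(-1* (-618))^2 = -381924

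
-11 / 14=-0.79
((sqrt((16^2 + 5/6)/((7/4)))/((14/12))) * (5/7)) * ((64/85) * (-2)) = -256 * sqrt(64722)/5831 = -11.17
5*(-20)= -100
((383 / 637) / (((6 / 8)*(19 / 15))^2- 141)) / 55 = -30640 / 392665273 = -0.00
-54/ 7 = -7.71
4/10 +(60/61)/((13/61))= 326/65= 5.02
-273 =-273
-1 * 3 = -3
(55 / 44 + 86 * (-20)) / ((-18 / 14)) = 1336.81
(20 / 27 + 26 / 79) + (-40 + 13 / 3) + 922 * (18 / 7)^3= 11444051147 / 731619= 15642.09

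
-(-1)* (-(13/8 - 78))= 76.38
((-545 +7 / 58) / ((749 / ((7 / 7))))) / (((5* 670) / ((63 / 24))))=-94809 / 166320800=-0.00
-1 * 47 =-47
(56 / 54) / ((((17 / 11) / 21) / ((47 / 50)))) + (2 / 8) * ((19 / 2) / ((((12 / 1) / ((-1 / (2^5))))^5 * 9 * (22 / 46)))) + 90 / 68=40946439877444840067 / 2810413568124518400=14.57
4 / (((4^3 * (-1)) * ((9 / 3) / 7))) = -0.15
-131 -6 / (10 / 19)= -712 / 5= -142.40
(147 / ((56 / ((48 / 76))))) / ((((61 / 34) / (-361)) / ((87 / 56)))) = -252909 / 488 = -518.26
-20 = -20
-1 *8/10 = -4/5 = -0.80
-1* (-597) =597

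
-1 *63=-63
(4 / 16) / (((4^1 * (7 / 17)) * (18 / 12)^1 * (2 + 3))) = 17 / 840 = 0.02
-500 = -500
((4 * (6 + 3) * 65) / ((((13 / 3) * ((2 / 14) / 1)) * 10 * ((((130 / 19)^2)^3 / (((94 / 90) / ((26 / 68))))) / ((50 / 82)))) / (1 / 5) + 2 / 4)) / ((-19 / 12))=-777749827065120 / 1003349049957612433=-0.00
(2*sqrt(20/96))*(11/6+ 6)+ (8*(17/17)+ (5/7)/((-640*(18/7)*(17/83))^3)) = 15.15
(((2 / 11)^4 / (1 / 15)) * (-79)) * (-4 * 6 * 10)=4550400 / 14641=310.80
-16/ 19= -0.84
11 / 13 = 0.85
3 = 3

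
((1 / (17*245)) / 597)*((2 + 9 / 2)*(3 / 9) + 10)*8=292 / 7459515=0.00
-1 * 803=-803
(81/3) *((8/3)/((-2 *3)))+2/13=-154/13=-11.85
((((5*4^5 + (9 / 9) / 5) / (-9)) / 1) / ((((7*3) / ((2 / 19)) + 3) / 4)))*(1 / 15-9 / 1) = 27444272 / 273375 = 100.39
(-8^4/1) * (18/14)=-36864/7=-5266.29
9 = 9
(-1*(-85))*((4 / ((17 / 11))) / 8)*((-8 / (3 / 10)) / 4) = -550 / 3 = -183.33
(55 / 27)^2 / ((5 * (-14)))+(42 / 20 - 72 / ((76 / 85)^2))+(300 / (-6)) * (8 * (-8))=57328336943 / 18421830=3111.98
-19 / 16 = -1.19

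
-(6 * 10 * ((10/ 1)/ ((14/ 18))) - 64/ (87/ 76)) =-435752/ 609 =-715.52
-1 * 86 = -86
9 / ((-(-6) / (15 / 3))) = 7.50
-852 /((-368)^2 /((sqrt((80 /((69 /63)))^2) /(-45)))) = 497 /48668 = 0.01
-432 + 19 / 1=-413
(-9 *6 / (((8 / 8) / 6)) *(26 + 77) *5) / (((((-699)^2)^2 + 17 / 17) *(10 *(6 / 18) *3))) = -8343 / 119365468601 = -0.00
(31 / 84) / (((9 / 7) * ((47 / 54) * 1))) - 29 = -2695 / 94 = -28.67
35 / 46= 0.76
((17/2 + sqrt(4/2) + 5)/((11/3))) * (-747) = -60507/22 - 2241 * sqrt(2)/11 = -3038.43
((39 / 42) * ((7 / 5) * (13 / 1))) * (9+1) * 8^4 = 692224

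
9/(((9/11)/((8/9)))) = 88/9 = 9.78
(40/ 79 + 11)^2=826281/ 6241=132.40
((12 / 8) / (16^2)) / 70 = 3 / 35840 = 0.00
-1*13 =-13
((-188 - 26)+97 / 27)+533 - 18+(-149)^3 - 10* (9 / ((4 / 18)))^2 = -179498533 / 54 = -3324046.91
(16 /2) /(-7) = -8 /7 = -1.14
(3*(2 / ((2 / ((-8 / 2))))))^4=20736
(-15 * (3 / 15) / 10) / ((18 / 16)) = -4 / 15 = -0.27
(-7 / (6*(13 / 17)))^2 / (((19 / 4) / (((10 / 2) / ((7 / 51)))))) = 171955 / 9633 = 17.85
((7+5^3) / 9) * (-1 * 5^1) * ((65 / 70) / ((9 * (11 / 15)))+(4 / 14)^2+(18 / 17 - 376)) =206012930 / 7497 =27479.38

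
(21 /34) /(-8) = -21 /272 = -0.08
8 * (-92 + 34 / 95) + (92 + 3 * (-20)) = -66608 / 95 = -701.14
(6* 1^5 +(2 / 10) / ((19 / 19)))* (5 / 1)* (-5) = -155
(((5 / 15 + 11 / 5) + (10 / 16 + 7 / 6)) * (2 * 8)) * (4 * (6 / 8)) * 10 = 2076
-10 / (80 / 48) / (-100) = 3 / 50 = 0.06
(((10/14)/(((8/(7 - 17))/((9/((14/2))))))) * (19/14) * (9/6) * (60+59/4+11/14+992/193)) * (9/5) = -10064390535/29657152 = -339.36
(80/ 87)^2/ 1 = 6400/ 7569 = 0.85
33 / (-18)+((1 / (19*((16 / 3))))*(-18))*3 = -1079 / 456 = -2.37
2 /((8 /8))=2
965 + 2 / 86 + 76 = 44764 / 43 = 1041.02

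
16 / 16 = 1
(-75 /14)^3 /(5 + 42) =-421875 /128968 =-3.27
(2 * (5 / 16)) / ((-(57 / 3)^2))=-5 / 2888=-0.00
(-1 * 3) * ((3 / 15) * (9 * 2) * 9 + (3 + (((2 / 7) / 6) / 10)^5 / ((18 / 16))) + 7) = -127.20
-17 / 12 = -1.42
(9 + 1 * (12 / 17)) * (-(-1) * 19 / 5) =627 / 17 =36.88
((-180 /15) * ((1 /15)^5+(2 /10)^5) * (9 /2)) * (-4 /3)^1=1952 /84375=0.02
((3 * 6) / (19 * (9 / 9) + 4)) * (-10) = -180 / 23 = -7.83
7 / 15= 0.47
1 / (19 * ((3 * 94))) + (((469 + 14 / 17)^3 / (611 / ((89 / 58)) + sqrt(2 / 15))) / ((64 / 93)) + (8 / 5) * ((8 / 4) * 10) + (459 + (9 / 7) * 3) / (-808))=2123159712467120098673690251 / 5609422747058419942464- 375330636358141359 * sqrt(30) / 5923195123957376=378151.72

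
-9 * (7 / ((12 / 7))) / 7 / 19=-21 / 76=-0.28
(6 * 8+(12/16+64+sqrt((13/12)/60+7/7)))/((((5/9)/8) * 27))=2 * sqrt(3665)/225+902/15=60.67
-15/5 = -3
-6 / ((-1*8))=3 / 4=0.75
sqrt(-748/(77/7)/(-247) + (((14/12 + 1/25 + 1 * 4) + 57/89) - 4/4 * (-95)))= sqrt(43980876731454)/659490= 10.06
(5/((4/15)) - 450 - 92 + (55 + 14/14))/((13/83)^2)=-12875541/676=-19046.66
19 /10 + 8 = 99 /10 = 9.90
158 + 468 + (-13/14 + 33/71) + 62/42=1869751/2982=627.01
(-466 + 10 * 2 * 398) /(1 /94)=704436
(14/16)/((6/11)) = 77/48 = 1.60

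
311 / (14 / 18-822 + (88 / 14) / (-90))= -97965 / 258707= -0.38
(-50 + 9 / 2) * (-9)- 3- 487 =-161 / 2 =-80.50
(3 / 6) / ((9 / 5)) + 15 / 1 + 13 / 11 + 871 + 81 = 191755 / 198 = 968.46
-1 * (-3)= 3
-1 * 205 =-205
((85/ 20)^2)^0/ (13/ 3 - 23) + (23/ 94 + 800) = 2106103/ 2632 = 800.19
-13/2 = -6.50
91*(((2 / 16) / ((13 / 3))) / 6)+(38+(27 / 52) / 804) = 267837 / 6968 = 38.44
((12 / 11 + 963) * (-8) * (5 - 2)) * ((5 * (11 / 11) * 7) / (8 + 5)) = -8908200 / 143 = -62295.10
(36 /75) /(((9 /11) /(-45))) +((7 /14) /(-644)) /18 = -3060293 /115920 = -26.40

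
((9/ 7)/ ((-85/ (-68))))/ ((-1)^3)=-36/ 35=-1.03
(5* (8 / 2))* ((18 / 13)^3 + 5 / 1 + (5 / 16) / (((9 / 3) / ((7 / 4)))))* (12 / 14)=134.35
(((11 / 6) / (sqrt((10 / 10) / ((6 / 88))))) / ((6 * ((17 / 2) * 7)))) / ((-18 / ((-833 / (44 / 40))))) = 0.06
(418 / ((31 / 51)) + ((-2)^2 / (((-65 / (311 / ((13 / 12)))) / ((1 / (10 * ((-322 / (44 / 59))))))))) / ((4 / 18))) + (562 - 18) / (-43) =36113307179438 / 53497655575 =675.04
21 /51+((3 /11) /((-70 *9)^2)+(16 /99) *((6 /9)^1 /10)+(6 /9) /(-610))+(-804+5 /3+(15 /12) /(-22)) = -73350784417 /91463400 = -801.97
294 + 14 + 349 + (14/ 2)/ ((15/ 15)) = 664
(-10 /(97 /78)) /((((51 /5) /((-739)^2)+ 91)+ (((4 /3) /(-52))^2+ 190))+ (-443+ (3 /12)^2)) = 51832562558400 /1043819555982883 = 0.05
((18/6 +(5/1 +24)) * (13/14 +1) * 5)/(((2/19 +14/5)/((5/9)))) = 9500/161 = 59.01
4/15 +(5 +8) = 199/15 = 13.27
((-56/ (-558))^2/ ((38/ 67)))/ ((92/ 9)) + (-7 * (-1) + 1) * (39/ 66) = 196612102/ 41575743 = 4.73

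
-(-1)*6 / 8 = 3 / 4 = 0.75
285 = 285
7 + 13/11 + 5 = 145/11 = 13.18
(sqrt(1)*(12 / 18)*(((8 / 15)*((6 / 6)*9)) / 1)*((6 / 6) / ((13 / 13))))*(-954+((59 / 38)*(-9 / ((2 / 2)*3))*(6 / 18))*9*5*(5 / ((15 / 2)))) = -304176 / 95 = -3201.85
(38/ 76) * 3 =3/ 2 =1.50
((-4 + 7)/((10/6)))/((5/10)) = 18/5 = 3.60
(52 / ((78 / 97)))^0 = 1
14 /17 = 0.82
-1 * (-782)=782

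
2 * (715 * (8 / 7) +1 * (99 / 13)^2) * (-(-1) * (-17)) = -29754.66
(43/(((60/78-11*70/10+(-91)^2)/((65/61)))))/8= 36335/52051056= 0.00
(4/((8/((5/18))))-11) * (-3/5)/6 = 391/360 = 1.09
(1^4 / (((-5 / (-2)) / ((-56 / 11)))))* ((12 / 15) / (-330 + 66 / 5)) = 28 / 5445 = 0.01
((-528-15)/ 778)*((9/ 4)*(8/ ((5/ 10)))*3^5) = -2375082/ 389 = -6105.61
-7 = -7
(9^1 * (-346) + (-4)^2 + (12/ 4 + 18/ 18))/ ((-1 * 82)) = 1547/ 41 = 37.73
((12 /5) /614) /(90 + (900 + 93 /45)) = 18 /4568467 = 0.00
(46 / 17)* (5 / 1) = 230 / 17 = 13.53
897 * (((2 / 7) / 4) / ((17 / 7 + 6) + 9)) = 897 / 244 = 3.68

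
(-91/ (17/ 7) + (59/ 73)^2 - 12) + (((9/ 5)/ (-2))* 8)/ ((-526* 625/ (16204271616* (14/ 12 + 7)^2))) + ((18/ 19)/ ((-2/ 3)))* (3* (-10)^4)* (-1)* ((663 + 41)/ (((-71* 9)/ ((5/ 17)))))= 2375985751547405004656/ 100441308409375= 23655463.96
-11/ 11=-1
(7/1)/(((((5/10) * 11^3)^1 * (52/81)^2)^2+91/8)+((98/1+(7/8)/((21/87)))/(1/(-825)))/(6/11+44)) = 236240404848/2475647219888779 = 0.00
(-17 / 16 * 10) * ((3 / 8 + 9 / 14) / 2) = -4845 / 896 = -5.41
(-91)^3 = -753571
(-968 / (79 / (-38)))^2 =1353062656 / 6241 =216802.22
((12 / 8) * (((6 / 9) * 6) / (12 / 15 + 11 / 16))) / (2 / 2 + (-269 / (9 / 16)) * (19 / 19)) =-864 / 102221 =-0.01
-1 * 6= -6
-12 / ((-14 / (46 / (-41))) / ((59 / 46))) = -354 / 287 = -1.23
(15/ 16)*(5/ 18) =25/ 96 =0.26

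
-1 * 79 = -79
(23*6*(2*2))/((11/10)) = 5520/11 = 501.82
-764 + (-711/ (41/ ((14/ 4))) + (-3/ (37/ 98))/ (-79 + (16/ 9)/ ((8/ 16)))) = -242675129/ 294298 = -824.59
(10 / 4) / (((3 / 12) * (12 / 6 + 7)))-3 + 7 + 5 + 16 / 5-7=284 / 45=6.31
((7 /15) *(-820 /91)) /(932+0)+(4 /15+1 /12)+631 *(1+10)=1261520129 /181740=6941.35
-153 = -153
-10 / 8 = -5 / 4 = -1.25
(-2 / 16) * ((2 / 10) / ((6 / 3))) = -1 / 80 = -0.01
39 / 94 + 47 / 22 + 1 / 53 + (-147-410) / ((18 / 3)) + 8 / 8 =-14675407 / 164406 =-89.26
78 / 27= 26 / 9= 2.89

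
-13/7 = -1.86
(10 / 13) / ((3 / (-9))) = -2.31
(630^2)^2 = 157529610000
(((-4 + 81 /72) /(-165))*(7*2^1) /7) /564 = 23 /372240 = 0.00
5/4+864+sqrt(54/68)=866.14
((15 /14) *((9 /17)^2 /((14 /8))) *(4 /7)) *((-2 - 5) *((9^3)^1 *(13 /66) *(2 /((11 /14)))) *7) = -61410960 /34969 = -1756.15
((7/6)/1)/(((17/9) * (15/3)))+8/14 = 827/1190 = 0.69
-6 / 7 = -0.86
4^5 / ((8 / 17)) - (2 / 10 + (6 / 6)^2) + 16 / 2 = 10914 / 5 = 2182.80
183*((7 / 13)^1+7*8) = 134505 / 13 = 10346.54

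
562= 562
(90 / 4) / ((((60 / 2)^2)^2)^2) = 1 / 29160000000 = 0.00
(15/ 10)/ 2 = 3/ 4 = 0.75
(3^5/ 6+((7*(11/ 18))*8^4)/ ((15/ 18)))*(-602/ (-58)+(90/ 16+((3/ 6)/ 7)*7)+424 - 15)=62389045283/ 6960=8963943.29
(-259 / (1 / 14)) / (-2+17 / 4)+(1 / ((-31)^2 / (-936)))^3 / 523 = -6732248202796856 / 4177479826467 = -1611.56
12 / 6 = 2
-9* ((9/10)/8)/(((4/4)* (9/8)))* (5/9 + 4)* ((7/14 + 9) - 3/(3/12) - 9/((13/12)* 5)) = 22181/1300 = 17.06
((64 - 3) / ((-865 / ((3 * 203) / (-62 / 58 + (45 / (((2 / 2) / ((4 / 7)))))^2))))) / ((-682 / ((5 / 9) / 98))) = 359107 / 664082549196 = 0.00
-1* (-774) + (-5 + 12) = 781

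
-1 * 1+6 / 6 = 0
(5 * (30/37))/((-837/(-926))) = 46300/10323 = 4.49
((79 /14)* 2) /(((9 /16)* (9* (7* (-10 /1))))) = -632 /19845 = -0.03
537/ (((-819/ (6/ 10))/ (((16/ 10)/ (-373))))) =1432/ 848575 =0.00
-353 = -353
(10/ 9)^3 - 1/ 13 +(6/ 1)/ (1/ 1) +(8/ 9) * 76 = 709357/ 9477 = 74.85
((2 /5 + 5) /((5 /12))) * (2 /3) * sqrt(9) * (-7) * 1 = -4536 /25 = -181.44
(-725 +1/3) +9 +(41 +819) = 433/3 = 144.33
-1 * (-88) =88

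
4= 4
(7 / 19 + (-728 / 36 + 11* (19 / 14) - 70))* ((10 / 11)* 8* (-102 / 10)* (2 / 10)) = 1111.62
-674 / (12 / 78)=-4381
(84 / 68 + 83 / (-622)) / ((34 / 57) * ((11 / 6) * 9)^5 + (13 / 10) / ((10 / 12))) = 44273800 / 29312145911397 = 0.00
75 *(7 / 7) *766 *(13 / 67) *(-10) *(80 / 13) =-685970.15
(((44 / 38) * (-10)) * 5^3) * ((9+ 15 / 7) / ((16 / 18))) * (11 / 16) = -26544375 / 2128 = -12473.86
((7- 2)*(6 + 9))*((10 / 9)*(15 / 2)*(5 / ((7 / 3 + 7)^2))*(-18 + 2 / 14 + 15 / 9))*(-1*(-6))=-2390625 / 686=-3484.88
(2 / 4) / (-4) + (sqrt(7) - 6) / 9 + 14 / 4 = sqrt(7) / 9 + 65 / 24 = 3.00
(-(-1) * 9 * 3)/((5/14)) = 378/5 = 75.60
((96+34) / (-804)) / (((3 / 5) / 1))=-325 / 1206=-0.27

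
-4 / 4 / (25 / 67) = -2.68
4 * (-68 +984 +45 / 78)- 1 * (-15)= 47857 / 13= 3681.31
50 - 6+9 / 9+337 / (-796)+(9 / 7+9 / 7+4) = 284997 / 5572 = 51.15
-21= -21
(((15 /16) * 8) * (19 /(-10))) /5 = -57 /20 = -2.85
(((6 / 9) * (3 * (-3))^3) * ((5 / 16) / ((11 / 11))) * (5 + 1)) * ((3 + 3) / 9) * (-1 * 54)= 32805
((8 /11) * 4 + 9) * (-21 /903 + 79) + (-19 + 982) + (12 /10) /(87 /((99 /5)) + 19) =1737770577 /912890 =1903.59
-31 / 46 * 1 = -31 / 46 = -0.67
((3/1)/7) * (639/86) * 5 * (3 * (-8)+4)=-95850/301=-318.44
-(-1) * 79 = 79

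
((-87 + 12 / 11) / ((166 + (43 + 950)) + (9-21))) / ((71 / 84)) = -79380 / 895807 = -0.09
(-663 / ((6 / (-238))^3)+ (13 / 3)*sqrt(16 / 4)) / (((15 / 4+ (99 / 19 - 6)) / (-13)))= -367951174396 / 2025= -181704283.65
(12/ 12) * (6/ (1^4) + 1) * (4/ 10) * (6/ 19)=84/ 95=0.88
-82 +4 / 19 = -1554 / 19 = -81.79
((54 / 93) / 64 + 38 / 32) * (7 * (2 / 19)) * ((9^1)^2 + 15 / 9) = 8309 / 114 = 72.89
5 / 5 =1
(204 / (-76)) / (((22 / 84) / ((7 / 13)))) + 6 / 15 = -69536 / 13585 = -5.12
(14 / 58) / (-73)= -7 / 2117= -0.00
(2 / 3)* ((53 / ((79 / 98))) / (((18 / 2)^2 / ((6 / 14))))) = 0.23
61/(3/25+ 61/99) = 150975/1822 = 82.86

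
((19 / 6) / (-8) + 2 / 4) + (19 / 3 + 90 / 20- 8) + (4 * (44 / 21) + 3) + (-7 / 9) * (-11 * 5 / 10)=18745 / 1008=18.60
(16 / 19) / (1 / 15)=240 / 19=12.63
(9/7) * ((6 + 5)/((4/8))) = 198/7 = 28.29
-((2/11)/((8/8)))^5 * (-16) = 512/161051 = 0.00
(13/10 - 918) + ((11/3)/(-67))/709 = -1306380113/1425090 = -916.70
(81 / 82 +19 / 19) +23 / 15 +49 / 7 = 12941 / 1230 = 10.52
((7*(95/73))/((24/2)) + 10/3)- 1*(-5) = 2655/292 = 9.09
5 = 5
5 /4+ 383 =1537 /4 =384.25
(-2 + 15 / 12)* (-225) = 168.75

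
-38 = -38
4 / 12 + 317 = 952 / 3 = 317.33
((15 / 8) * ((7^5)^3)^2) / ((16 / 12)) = 1014270313081151613953846205 / 32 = 31695947283785987936057690.00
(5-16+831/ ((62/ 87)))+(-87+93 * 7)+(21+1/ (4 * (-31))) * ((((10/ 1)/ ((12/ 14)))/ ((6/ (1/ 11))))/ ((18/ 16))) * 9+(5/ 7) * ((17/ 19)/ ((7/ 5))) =9995894687/ 5714478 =1749.22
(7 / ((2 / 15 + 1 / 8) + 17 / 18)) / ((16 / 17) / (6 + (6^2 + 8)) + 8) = 44625 / 61486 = 0.73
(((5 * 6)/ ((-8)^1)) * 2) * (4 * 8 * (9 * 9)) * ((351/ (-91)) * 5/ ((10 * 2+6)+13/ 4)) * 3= 3499200/ 91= 38452.75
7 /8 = 0.88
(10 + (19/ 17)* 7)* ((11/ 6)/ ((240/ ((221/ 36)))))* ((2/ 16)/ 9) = 14443/ 1244160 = 0.01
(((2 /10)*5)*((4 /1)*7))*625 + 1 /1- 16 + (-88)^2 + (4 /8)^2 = 100917 /4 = 25229.25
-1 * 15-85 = -100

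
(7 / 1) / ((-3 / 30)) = -70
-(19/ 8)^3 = -6859/ 512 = -13.40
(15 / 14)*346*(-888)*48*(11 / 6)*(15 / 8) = -380219400 / 7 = -54317057.14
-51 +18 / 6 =-48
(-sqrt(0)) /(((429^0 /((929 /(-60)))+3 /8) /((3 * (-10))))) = 0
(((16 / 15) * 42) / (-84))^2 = 64 / 225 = 0.28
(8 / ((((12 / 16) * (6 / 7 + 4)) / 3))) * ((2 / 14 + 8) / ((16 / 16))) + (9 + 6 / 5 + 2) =5597 / 85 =65.85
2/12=1/6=0.17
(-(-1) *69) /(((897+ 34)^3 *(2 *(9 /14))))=23 /345837639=0.00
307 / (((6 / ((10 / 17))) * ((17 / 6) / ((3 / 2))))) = 4605 / 289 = 15.93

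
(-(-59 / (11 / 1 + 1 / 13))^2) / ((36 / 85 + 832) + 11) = -50004565 / 1486584576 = -0.03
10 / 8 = 5 / 4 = 1.25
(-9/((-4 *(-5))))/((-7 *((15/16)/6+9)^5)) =0.00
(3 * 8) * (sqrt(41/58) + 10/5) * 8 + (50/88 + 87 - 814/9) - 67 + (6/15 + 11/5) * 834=96 * sqrt(2378)/29 + 4915397/1980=2643.95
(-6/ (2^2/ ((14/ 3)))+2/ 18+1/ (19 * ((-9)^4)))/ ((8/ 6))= -858761/ 166212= -5.17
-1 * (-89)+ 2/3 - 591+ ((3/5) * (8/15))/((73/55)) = -548696/1095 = -501.09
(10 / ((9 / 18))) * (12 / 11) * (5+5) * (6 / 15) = 960 / 11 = 87.27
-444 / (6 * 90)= -37 / 45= -0.82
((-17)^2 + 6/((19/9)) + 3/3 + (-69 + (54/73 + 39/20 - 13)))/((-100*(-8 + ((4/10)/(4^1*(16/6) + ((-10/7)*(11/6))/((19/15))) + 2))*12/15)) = 278398531/620962560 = 0.45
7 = 7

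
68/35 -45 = -1507/35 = -43.06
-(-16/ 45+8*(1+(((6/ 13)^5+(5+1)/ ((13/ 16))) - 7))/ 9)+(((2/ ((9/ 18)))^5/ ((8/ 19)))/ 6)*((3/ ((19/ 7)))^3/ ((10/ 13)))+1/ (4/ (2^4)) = 714.57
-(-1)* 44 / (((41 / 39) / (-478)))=-820248 / 41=-20006.05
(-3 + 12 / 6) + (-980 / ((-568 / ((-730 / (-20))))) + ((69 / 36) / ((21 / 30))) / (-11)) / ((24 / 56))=4086989 / 28116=145.36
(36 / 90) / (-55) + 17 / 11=1.54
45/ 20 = 9/ 4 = 2.25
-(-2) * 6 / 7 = 12 / 7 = 1.71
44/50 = 22/25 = 0.88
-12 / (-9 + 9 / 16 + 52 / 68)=3264 / 2087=1.56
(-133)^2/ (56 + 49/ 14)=5054/ 17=297.29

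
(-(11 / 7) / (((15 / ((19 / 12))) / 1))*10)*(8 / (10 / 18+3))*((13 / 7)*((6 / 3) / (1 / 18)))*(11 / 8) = -343.09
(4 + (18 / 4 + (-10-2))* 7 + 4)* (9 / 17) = -801 / 34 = -23.56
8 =8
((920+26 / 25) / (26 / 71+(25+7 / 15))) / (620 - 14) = 0.06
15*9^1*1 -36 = 99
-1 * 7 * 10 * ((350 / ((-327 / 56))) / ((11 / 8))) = 10976000 / 3597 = 3051.43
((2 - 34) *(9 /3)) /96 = -1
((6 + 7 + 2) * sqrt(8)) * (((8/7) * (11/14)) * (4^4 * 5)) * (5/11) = 768000 * sqrt(2)/49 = 22165.63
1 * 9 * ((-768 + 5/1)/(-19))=6867/19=361.42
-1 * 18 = -18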